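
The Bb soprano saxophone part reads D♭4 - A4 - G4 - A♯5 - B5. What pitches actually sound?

The Bb soprano saxophone sounds a major second below written, so transpose each written note down a major second.
Db4 to Cb4
A4 to G4
G4 to F4
A#5 to G#5
B5 to A5

Cb4 G4 F4 G#5 A5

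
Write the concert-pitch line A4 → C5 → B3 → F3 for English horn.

Written C4 sounds as F3 on the English horn, so concert pitches are written a perfect fifth up.
A4 to E5
C5 to G5
B3 to F#4
F3 to C4

E5 G5 F#4 C4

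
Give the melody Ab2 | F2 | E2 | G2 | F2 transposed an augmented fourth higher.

D3 B2 A#2 C#3 B2

An augmented fourth up from Ab2 gives D3.
F2 up an augmented fourth is B2.
E2 up an augmented fourth is A#2.
G2: a fourth up reaches C, and 6 semitones makes it C#3.
F2 up an augmented fourth is B2.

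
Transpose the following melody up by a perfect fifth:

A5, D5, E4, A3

E6 A5 B4 E4

A5 up a perfect fifth is E6.
D5: a fifth up reaches A, and 7 semitones makes it A5.
A perfect fifth up from E4 gives B4.
A3 up a perfect fifth is E4.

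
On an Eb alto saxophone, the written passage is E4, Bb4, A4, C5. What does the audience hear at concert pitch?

The Eb alto saxophone sounds a major sixth below written, so transpose each written note down a major sixth.
E4 gives G3
Bb4 gives Db4
A4 gives C4
C5 gives Eb4

G3 Db4 C4 Eb4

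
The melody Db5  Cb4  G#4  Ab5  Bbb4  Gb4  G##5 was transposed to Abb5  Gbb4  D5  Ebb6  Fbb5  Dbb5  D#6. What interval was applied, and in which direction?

Take the first pair: Db5 → Abb5. D to A spans 5 letter names, so the interval is some kind of fifth.
Db5 to Abb5 is 6 semitones, which makes it a diminished fifth; the second version is higher, so the direction is up.
Checking another pair — G##5 → D#6 — gives the same interval.

up a diminished fifth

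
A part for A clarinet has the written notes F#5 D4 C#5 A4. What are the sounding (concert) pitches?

D#5 B3 A#4 F#4

The A clarinet sounds a minor third below written, so transpose each written note down a minor third.
F#5 gives D#5
D4 gives B3
C#5 gives A#4
A4 gives F#4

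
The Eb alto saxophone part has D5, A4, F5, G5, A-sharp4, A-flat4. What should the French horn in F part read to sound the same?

First find concert pitch: the Eb alto saxophone sounds a major sixth below written, so D5 A4 F5 G5 A-sharp4 A-flat4 sounds F4 C4 Ab4 Bb4 C#4 Cb4.
Then write for French horn in F: it sounds a perfect fifth below written, so the part must be a perfect fifth above concert.
F4 → C5
C4 → G4
Ab4 → Eb5
Bb4 → F5
C#4 → G#4
Cb4 → Gb4

C5 G4 Eb5 F5 G#4 Gb4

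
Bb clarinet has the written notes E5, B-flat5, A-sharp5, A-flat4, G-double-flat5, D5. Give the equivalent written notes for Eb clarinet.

First find concert pitch: the Bb clarinet sounds a major second below written, so E5 B-flat5 A-sharp5 A-flat4 G-double-flat5 D5 sounds D5 Ab5 G#5 Gb4 Fbb5 C5.
Then write for Eb clarinet: it sounds a minor third above written, so the part must be a minor third below concert.
D5 → B4
Ab5 → F5
G#5 → E#5
Gb4 → Eb4
Fbb5 → Dbb5
C5 → A4

B4 F5 E#5 Eb4 Dbb5 A4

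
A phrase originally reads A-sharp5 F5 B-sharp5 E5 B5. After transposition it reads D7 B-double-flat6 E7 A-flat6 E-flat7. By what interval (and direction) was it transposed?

Take the first pair: A#5 → D7. A to D spans 11 letter names, so the interval is some kind of eleventh.
A#5 to D7 is 16 semitones, which makes it a diminished eleventh; the second version is higher, so the direction is up.
Checking another pair — B5 → Eb7 — gives the same interval.

up a diminished eleventh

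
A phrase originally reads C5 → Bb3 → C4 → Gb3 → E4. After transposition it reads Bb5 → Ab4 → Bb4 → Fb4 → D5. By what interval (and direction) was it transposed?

up a minor seventh

From C5 to Bb5 is 7 letter names — a seventh of some quality.
C5 to Bb5 is 10 semitones, which makes it a minor seventh; the second version is higher, so the direction is up.
Checking another pair — E4 → D5 — gives the same interval.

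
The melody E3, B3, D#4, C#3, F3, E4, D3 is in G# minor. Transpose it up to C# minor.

From G# up to C# is a perfect fourth; apply that to each pitch.
E3 to A3
B3 to E4
D#4 to G#4
C#3 to F#3
F3 to Bb3
E4 to A4
D3 to G3

A3 E4 G#4 F#3 Bb3 A4 G3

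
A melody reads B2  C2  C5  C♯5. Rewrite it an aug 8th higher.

B#3 C#3 C#6 C##6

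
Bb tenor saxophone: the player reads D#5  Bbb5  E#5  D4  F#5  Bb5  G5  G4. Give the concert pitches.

C#4 Abb4 D#4 C3 E4 Ab4 F4 F3

The Bb tenor saxophone sounds a major ninth below written, so transpose each written note down a major ninth.
D#5 → C#4
Bbb5 → Abb4
E#5 → D#4
D4 → C3
F#5 → E4
Bb5 → Ab4
G5 → F4
G4 → F3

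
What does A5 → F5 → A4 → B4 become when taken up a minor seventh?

G6 Eb6 G5 A5

A5 becomes G6
F5 becomes Eb6
A4 becomes G5
B4 becomes A5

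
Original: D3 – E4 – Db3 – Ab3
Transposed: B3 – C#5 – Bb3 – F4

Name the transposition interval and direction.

up a major sixth

Take the first pair: D3 → B3. D to B spans 6 letter names, so the interval is some kind of sixth.
D3 to B3 is 9 semitones, which makes it a major sixth; the second version is higher, so the direction is up.
Checking another pair — Ab3 → F4 — gives the same interval.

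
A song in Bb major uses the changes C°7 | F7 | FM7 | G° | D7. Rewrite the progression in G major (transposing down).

A°7 D7 DM7 E° B7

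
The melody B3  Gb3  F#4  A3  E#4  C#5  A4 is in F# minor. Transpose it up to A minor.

D4 Bbb3 A4 C4 G#4 E5 C5

F# minor to A minor up is a minor third, so every note moves up by that interval.
B3 → D4
Gb3 → Bbb3
F#4 → A4
A3 → C4
E#4 → G#4
C#5 → E5
A4 → C5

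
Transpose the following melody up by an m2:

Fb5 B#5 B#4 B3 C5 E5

Gbb5 C#6 C#5 C4 Db5 F5

Fb5 gives Gbb5
B#5 gives C#6
B#4 gives C#5
B3 gives C4
C5 gives Db5
E5 gives F5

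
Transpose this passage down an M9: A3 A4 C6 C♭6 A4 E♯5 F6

A3 becomes G2
A4 becomes G3
C6 becomes Bb4
Cb6 becomes Bbb4
A4 becomes G3
E#5 becomes D#4
F6 becomes Eb5

G2 G3 Bb4 Bbb4 G3 D#4 Eb5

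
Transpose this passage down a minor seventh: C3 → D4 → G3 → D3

D2 E3 A2 E2

C3 down a minor seventh is D2.
D4: a seventh down reaches E, and 10 semitones makes it E3.
A minor seventh down from G3 gives A2.
D3: a seventh down reaches E, and 10 semitones makes it E2.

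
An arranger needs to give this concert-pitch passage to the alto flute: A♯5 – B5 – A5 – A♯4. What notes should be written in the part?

D#6 E6 D6 D#5

The alto flute sounds a perfect fourth below written, so the written part must be a perfect fourth above concert — transpose each note up.
A#5 becomes D#6
B5 becomes E6
A5 becomes D6
A#4 becomes D#5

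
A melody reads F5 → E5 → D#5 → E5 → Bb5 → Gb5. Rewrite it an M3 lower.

Db5 C5 B4 C5 Gb5 Ebb5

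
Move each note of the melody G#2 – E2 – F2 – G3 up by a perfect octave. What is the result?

G#3 E3 F3 G4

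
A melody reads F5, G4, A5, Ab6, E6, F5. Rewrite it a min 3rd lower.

F5 gives D5
G4 gives E4
A5 gives F#5
Ab6 gives F6
E6 gives C#6
F5 gives D5

D5 E4 F#5 F6 C#6 D5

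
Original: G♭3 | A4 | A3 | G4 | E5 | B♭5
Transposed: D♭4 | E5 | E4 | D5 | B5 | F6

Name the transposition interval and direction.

up a perfect fifth

Take the first pair: Gb3 → Db4. G to D spans 5 letter names, so the interval is some kind of fifth.
Gb3 to Db4 is 7 semitones, which makes it a perfect fifth; the second version is higher, so the direction is up.
Checking another pair — Bb5 → F6 — gives the same interval.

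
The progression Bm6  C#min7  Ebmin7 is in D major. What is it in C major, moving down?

Am6 Bmin7 Dbmin7

D major down to C major is a major second; each chord root moves by that interval while the quality stays the same.
Bm6: root B down a major second → A, giving Am6.
C#min7: root C# down a major second → B, giving Bmin7.
Ebmin7: root Eb down a major second → Db, giving Dbmin7.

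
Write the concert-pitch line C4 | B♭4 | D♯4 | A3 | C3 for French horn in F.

G4 F5 A#4 E4 G3

Written C4 sounds as F3 on the French horn in F, so concert pitches are written a perfect fifth up.
C4 becomes G4
Bb4 becomes F5
D#4 becomes A#4
A3 becomes E4
C3 becomes G3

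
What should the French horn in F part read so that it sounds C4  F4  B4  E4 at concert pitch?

G4 C5 F#5 B4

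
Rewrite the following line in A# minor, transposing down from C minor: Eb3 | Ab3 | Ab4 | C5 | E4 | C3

C#3 F#3 F#4 A#4 C##4 A#2

C minor to A# minor down is a diminished third, so every note moves down by that interval.
Eb3 gives C#3
Ab3 gives F#3
Ab4 gives F#4
C5 gives A#4
E4 gives C##4
C3 gives A#2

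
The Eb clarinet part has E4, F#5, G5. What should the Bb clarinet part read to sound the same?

First find concert pitch: the Eb clarinet sounds a minor third above written, so E4 F#5 G5 sounds G4 A5 Bb5.
Then write for Bb clarinet: it sounds a major second below written, so the part must be a major second above concert.
G4 → A4
A5 → B5
Bb5 → C6

A4 B5 C6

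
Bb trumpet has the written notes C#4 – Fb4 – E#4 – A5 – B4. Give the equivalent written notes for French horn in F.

F#4 Bbb4 A#4 D6 E5

First find concert pitch: the Bb trumpet sounds a major second below written, so C#4 Fb4 E#4 A5 B4 sounds B3 Ebb4 D#4 G5 A4.
Then write for French horn in F: it sounds a perfect fifth below written, so the part must be a perfect fifth above concert.
B3 → F#4
Ebb4 → Bbb4
D#4 → A#4
G5 → D6
A4 → E5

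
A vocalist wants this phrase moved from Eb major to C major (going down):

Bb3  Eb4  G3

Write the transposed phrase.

Eb major to C major down is a minor third, so every note moves down by that interval.
Bb3 → G3
Eb4 → C4
G3 → E3

G3 C4 E3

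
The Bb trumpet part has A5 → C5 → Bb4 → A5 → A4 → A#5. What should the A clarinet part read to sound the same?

First find concert pitch: the Bb trumpet sounds a major second below written, so A5 C5 Bb4 A5 A4 A#5 sounds G5 Bb4 Ab4 G5 G4 G#5.
Then write for A clarinet: it sounds a minor third below written, so the part must be a minor third above concert.
G5 → Bb5
Bb4 → Db5
Ab4 → Cb5
G5 → Bb5
G4 → Bb4
G#5 → B5

Bb5 Db5 Cb5 Bb5 Bb4 B5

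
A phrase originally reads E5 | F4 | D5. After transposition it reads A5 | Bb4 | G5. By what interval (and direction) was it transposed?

up a perfect fourth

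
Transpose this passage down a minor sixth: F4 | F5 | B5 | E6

A3 A4 D#5 G#5

F4 becomes A3
F5 becomes A4
B5 becomes D#5
E6 becomes G#5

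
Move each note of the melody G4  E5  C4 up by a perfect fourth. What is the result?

C5 A5 F4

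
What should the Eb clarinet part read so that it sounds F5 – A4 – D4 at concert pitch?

D5 F#4 B3

The Eb clarinet sounds a minor third above written, so the written part must be a minor third below concert — transpose each note down.
F5 -> D5
A4 -> F#4
D4 -> B3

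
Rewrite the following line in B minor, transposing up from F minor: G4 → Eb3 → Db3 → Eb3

F minor to B minor up is an augmented fourth, so every note moves up by that interval.
G4 becomes C#5
Eb3 becomes A3
Db3 becomes G3
Eb3 becomes A3

C#5 A3 G3 A3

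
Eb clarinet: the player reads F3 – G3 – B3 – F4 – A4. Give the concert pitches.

Ab3 Bb3 D4 Ab4 C5

Written C4 on the Eb clarinet sounds as Eb4, a minor third higher; apply that shift to every note.
F3 -> Ab3
G3 -> Bb3
B3 -> D4
F4 -> Ab4
A4 -> C5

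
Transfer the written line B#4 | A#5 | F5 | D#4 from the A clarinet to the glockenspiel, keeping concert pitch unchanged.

G##2 F##3 D3 B#1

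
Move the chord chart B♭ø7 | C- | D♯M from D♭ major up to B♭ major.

D♭ major up to B♭ major is a major sixth; each chord root moves by that interval while the quality stays the same.
B♭ø7: root B♭ up a major sixth → G, giving Gø7.
C-: root C up a major sixth → A, giving A-.
D♯M: root D♯ up a major sixth → B#, giving B#M.

Gø7 A- B#M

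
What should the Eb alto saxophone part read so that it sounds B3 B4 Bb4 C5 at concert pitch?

G#4 G#5 G5 A5

The Eb alto saxophone sounds a major sixth below written, so the written part must be a major sixth above concert — transpose each note up.
B3 → G#4
B4 → G#5
Bb4 → G5
C5 → A5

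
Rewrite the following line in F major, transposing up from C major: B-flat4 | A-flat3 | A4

From C up to F is a perfect fourth; apply that to each pitch.
Bb4 to Eb5
Ab3 to Db4
A4 to D5

Eb5 Db4 D5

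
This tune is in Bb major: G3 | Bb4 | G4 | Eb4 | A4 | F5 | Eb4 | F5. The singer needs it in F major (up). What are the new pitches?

Bb major to F major up is a perfect fifth, so every note moves up by that interval.
G3 becomes D4
Bb4 becomes F5
G4 becomes D5
Eb4 becomes Bb4
A4 becomes E5
F5 becomes C6
Eb4 becomes Bb4
F5 becomes C6

D4 F5 D5 Bb4 E5 C6 Bb4 C6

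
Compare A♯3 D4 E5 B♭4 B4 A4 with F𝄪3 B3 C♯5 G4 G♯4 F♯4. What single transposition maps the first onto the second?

From A#3 to F##3 is 3 letter names — a third of some quality.
F##3 to A#3 is 3 semitones, which makes it a minor third; the second version is lower, so the direction is down.
Checking another pair — A4 → F#4 — gives the same interval.

down a minor third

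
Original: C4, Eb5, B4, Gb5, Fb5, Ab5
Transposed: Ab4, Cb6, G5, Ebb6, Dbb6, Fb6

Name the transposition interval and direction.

up a minor sixth

Take the first pair: C4 → Ab4. C to A spans 6 letter names, so the interval is some kind of sixth.
C4 to Ab4 is 8 semitones, which makes it a minor sixth; the second version is higher, so the direction is up.
Checking another pair — Ab5 → Fb6 — gives the same interval.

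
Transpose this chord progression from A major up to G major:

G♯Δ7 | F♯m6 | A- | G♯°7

A major up to G major is a minor seventh; each chord root moves by that interval while the quality stays the same.
G♯Δ7: root G♯ up a minor seventh → F#, giving F#Δ7.
F♯m6: root F♯ up a minor seventh → E, giving Em6.
A-: root A up a minor seventh → G, giving G-.
G♯°7: root G♯ up a minor seventh → F#, giving F#°7.

F#Δ7 Em6 G- F#°7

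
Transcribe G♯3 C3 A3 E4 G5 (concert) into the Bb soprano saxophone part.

The Bb soprano saxophone sounds a major second below written, so the written part must be a major second above concert — transpose each note up.
G#3 gives A#3
C3 gives D3
A3 gives B3
E4 gives F#4
G5 gives A5

A#3 D3 B3 F#4 A5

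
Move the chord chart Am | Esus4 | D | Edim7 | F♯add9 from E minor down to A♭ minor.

E minor down to A♭ minor is an augmented fifth; each chord root moves by that interval while the quality stays the same.
Am: root A down an augmented fifth → Db, giving Dbm.
Esus4: root E down an augmented fifth → Ab, giving Absus4.
D: root D down an augmented fifth → Gb, giving Gb.
Edim7: root E down an augmented fifth → Ab, giving Abdim7.
F♯add9: root F♯ down an augmented fifth → Bb, giving Bbadd9.

Dbm Absus4 Gb Abdim7 Bbadd9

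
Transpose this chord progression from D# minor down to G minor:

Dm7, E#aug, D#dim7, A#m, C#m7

D# minor down to G minor is an augmented fifth; each chord root moves by that interval while the quality stays the same.
Dm7: root D down an augmented fifth → Gb, giving Gbm7.
E#aug: root E# down an augmented fifth → A, giving Aaug.
D#dim7: root D# down an augmented fifth → G, giving Gdim7.
A#m: root A# down an augmented fifth → D, giving Dm.
C#m7: root C# down an augmented fifth → F, giving Fm7.

Gbm7 Aaug Gdim7 Dm Fm7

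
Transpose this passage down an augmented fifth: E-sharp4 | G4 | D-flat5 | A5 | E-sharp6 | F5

A3 Cb4 Gbb4 Db5 A5 Bbb4

E#4 to A3
G4 to Cb4
Db5 to Gbb4
A5 to Db5
E#6 to A5
F5 to Bbb4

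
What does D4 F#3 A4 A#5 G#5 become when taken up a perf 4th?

G4 B3 D5 D#6 C#6

A perfect fourth up from D4 gives G4.
A perfect fourth up from F#3 gives B3.
A4: a fourth up reaches D, and 5 semitones makes it D5.
A perfect fourth up from A#5 gives D#6.
G#5 up a perfect fourth is C#6.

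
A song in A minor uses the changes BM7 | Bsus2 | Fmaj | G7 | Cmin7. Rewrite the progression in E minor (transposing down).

F#M7 F#sus2 Cmaj D7 Gmin7

A minor down to E minor is a perfect fourth; each chord root moves by that interval while the quality stays the same.
BM7: root B down a perfect fourth → F#, giving F#M7.
Bsus2: root B down a perfect fourth → F#, giving F#sus2.
Fmaj: root F down a perfect fourth → C, giving Cmaj.
G7: root G down a perfect fourth → D, giving D7.
Cmin7: root C down a perfect fourth → G, giving Gmin7.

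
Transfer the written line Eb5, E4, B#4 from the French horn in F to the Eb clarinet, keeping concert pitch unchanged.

F4 F#3 C##4

First find concert pitch: the French horn in F sounds a perfect fifth below written, so Eb5 E4 B#4 sounds Ab4 A3 E#4.
Then write for Eb clarinet: it sounds a minor third above written, so the part must be a minor third below concert.
Ab4 → F4
A3 → F#3
E#4 → C##4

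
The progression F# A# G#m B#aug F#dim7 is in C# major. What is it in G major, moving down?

C E Dm F#aug Cdim7

C# major down to G major is an augmented fourth; each chord root moves by that interval while the quality stays the same.
F#: root F# down an augmented fourth → C, giving C.
A#: root A# down an augmented fourth → E, giving E.
G#m: root G# down an augmented fourth → D, giving Dm.
B#aug: root B# down an augmented fourth → F#, giving F#aug.
F#dim7: root F# down an augmented fourth → C, giving Cdim7.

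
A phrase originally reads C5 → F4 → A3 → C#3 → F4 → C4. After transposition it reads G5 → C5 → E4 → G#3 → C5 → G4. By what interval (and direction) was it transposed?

up a perfect fifth

Take the first pair: C5 → G5. C to G spans 5 letter names, so the interval is some kind of fifth.
C5 to G5 is 7 semitones, which makes it a perfect fifth; the second version is higher, so the direction is up.
Checking another pair — C4 → G4 — gives the same interval.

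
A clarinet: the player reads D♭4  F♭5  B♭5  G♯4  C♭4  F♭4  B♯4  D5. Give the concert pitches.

Bb3 Db5 G5 E#4 Ab3 Db4 G##4 B4

The A clarinet sounds a minor third below written, so transpose each written note down a minor third.
Db4 -> Bb3
Fb5 -> Db5
Bb5 -> G5
G#4 -> E#4
Cb4 -> Ab3
Fb4 -> Db4
B#4 -> G##4
D5 -> B4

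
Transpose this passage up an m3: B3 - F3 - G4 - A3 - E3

D4 Ab3 Bb4 C4 G3

A minor third up from B3 gives D4.
F3 up a minor third is Ab3.
A minor third up from G4 gives Bb4.
A3: a third up reaches C, and 3 semitones makes it C4.
A minor third up from E3 gives G3.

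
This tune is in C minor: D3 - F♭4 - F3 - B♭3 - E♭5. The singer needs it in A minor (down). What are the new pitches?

B2 Db4 D3 G3 C5

C minor to A minor down is a minor third, so every note moves down by that interval.
D3 gives B2
Fb4 gives Db4
F3 gives D3
Bb3 gives G3
Eb5 gives C5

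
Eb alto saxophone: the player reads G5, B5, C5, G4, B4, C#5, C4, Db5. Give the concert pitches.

The Eb alto saxophone sounds a major sixth below written, so transpose each written note down a major sixth.
G5 → Bb4
B5 → D5
C5 → Eb4
G4 → Bb3
B4 → D4
C#5 → E4
C4 → Eb3
Db5 → Fb4

Bb4 D5 Eb4 Bb3 D4 E4 Eb3 Fb4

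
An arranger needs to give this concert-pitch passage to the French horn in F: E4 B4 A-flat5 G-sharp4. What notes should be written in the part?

B4 F#5 Eb6 D#5

The French horn in F sounds a perfect fifth below written, so the written part must be a perfect fifth above concert — transpose each note up.
E4 to B4
B4 to F#5
Ab5 to Eb6
G#4 to D#5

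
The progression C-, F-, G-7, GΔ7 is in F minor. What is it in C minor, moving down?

F minor down to C minor is a perfect fourth; each chord root moves by that interval while the quality stays the same.
C-: root C down a perfect fourth → G, giving G-.
F-: root F down a perfect fourth → C, giving C-.
G-7: root G down a perfect fourth → D, giving D-7.
GΔ7: root G down a perfect fourth → D, giving DΔ7.

G- C- D-7 DΔ7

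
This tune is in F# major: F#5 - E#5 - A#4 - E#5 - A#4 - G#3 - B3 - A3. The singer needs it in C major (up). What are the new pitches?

From F# up to C is a diminished fifth; apply that to each pitch.
F#5 gives C6
E#5 gives B5
A#4 gives E5
E#5 gives B5
A#4 gives E5
G#3 gives D4
B3 gives F4
A3 gives Eb4

C6 B5 E5 B5 E5 D4 F4 Eb4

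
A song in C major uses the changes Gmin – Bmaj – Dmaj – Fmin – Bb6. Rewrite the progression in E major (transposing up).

Bmin D#maj F#maj Amin D6

C major up to E major is a major third; each chord root moves by that interval while the quality stays the same.
Gmin: root G up a major third → B, giving Bmin.
Bmaj: root B up a major third → D#, giving D#maj.
Dmaj: root D up a major third → F#, giving F#maj.
Fmin: root F up a major third → A, giving Amin.
Bb6: root Bb up a major third → D, giving D6.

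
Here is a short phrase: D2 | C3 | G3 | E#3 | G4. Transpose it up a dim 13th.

Bbb3 Abb4 Ebb5 C5 Ebb6

D2 gives Bbb3
C3 gives Abb4
G3 gives Ebb5
E#3 gives C5
G4 gives Ebb6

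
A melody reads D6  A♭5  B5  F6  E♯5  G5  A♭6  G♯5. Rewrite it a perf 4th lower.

A5 Eb5 F#5 C6 B#4 D5 Eb6 D#5

D6 gives A5
Ab5 gives Eb5
B5 gives F#5
F6 gives C6
E#5 gives B#4
G5 gives D5
Ab6 gives Eb6
G#5 gives D#5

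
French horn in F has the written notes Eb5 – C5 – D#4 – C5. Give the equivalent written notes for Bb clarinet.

Bb4 G4 A#3 G4

First find concert pitch: the French horn in F sounds a perfect fifth below written, so Eb5 C5 D#4 C5 sounds Ab4 F4 G#3 F4.
Then write for Bb clarinet: it sounds a major second below written, so the part must be a major second above concert.
Ab4 → Bb4
F4 → G4
G#3 → A#3
F4 → G4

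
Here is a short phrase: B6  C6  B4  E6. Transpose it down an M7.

C6 Db5 C4 F5

A major seventh down from B6 gives C6.
A major seventh down from C6 gives Db5.
B4: a seventh down reaches C, and 11 semitones makes it C4.
A major seventh down from E6 gives F5.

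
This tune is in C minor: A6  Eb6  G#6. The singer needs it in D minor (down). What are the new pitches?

From C down to D is a minor seventh; apply that to each pitch.
A6 -> B5
Eb6 -> F5
G#6 -> A#5

B5 F5 A#5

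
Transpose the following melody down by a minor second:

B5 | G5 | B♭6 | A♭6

B5 -> A#5
G5 -> F#5
Bb6 -> A6
Ab6 -> G6

A#5 F#5 A6 G6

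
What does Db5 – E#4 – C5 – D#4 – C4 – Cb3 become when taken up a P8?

Db6 E#5 C6 D#5 C5 Cb4

Db5 up a perfect octave is Db6.
E#4 up a perfect octave is E#5.
A perfect octave up from C5 gives C6.
D#4 up a perfect octave is D#5.
A perfect octave up from C4 gives C5.
Cb3: an octave up reaches C, and 12 semitones makes it Cb4.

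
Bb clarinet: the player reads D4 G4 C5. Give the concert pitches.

Written C4 on the Bb clarinet sounds as Bb3, a major second lower; apply that shift to every note.
D4 becomes C4
G4 becomes F4
C5 becomes Bb4

C4 F4 Bb4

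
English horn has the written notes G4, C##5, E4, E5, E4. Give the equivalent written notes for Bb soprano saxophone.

D4 G##4 B3 B4 B3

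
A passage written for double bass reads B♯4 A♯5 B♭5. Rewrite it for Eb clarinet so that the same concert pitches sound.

G##3 F##4 G4

First find concert pitch: the double bass sounds a perfect octave below written, so B♯4 A♯5 B♭5 sounds B#3 A#4 Bb4.
Then write for Eb clarinet: it sounds a minor third above written, so the part must be a minor third below concert.
B#3 → G##3
A#4 → F##4
Bb4 → G4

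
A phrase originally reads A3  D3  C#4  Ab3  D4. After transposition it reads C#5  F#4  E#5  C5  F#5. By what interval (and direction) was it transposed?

up a major tenth

Take the first pair: A3 → C#5. A to C spans 10 letter names, so the interval is some kind of tenth.
A3 to C#5 is 16 semitones, which makes it a major tenth; the second version is higher, so the direction is up.
Checking another pair — D4 → F#5 — gives the same interval.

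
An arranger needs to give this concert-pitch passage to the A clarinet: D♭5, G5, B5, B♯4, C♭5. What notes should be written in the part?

Fb5 Bb5 D6 D#5 Ebb5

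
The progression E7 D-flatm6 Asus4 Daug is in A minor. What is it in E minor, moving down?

A minor down to E minor is a perfect fourth; each chord root moves by that interval while the quality stays the same.
E7: root E down a perfect fourth → B, giving B7.
D-flatm6: root D-flat down a perfect fourth → Ab, giving Abm6.
Asus4: root A down a perfect fourth → E, giving Esus4.
Daug: root D down a perfect fourth → A, giving Aaug.

B7 Abm6 Esus4 Aaug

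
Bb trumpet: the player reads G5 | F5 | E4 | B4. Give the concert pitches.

F5 Eb5 D4 A4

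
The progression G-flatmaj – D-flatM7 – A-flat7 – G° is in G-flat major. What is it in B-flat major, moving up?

G-flat major up to B-flat major is a major third; each chord root moves by that interval while the quality stays the same.
G-flatmaj: root G-flat up a major third → Bb, giving Bbmaj.
D-flatM7: root D-flat up a major third → F, giving FM7.
A-flat7: root A-flat up a major third → C, giving C7.
G°: root G up a major third → B, giving B°.

Bbmaj FM7 C7 B°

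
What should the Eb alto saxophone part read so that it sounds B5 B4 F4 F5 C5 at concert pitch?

Written C4 sounds as Eb3 on the Eb alto saxophone, so concert pitches are written a major sixth up.
B5 → G#6
B4 → G#5
F4 → D5
F5 → D6
C5 → A5

G#6 G#5 D5 D6 A5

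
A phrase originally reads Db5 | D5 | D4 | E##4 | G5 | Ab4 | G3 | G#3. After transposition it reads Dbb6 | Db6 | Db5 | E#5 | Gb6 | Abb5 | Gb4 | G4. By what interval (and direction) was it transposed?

up a diminished octave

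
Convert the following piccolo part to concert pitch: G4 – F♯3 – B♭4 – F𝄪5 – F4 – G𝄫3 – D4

The piccolo sounds a perfect octave above written, so transpose each written note up a perfect octave.
G4 gives G5
F#3 gives F#4
Bb4 gives Bb5
F##5 gives F##6
F4 gives F5
Gbb3 gives Gbb4
D4 gives D5

G5 F#4 Bb5 F##6 F5 Gbb4 D5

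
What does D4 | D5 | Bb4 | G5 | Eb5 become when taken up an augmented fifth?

An augmented fifth up from D4 gives A#4.
D5: a fifth up reaches A, and 8 semitones makes it A#5.
Bb4 up an augmented fifth is F#5.
G5: a fifth up reaches D, and 8 semitones makes it D#6.
An augmented fifth up from Eb5 gives B5.

A#4 A#5 F#5 D#6 B5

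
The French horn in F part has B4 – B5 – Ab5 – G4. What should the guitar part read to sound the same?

E5 E6 Db6 C5

First find concert pitch: the French horn in F sounds a perfect fifth below written, so B4 B5 Ab5 G4 sounds E4 E5 Db5 C4.
Then write for guitar: it sounds a perfect octave below written, so the part must be a perfect octave above concert.
E4 → E5
E5 → E6
Db5 → Db6
C4 → C5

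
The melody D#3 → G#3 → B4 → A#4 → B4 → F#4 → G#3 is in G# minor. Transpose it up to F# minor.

From G# up to F# is a minor seventh; apply that to each pitch.
D#3 -> C#4
G#3 -> F#4
B4 -> A5
A#4 -> G#5
B4 -> A5
F#4 -> E5
G#3 -> F#4

C#4 F#4 A5 G#5 A5 E5 F#4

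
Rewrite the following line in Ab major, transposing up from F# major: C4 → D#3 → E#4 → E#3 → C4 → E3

F# major to Ab major up is a diminished third, so every note moves up by that interval.
C4 becomes Ebb4
D#3 becomes F3
E#4 becomes G4
E#3 becomes G3
C4 becomes Ebb4
E3 becomes Gb3

Ebb4 F3 G4 G3 Ebb4 Gb3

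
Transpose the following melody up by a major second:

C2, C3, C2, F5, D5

D2 D3 D2 G5 E5

C2 to D2
C3 to D3
C2 to D2
F5 to G5
D5 to E5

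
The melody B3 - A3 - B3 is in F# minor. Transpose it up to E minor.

A4 G4 A4

F# minor to E minor up is a minor seventh, so every note moves up by that interval.
B3 -> A4
A3 -> G4
B3 -> A4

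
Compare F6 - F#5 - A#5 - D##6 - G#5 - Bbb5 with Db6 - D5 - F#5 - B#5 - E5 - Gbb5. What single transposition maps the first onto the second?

down a major third

Take the first pair: F6 → Db6. F to D spans 3 letter names, so the interval is some kind of third.
Db6 to F6 is 4 semitones, which makes it a major third; the second version is lower, so the direction is down.
Checking another pair — Bbb5 → Gbb5 — gives the same interval.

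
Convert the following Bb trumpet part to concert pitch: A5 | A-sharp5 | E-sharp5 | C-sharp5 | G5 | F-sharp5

G5 G#5 D#5 B4 F5 E5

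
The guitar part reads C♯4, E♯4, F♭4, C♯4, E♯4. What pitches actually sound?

Written C4 on the guitar sounds as C3, a perfect octave lower; apply that shift to every note.
C#4 gives C#3
E#4 gives E#3
Fb4 gives Fb3
C#4 gives C#3
E#4 gives E#3

C#3 E#3 Fb3 C#3 E#3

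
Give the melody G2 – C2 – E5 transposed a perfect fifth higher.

G2 up a perfect fifth is D3.
A perfect fifth up from C2 gives G2.
E5 up a perfect fifth is B5.

D3 G2 B5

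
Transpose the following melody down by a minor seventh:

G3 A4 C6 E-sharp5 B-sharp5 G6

G3 down a minor seventh is A2.
A minor seventh down from A4 gives B3.
C6: a seventh down reaches D, and 10 semitones makes it D5.
E#5: a seventh down reaches F, and 10 semitones makes it F##4.
B#5: a seventh down reaches C, and 10 semitones makes it C##5.
G6 down a minor seventh is A5.

A2 B3 D5 F##4 C##5 A5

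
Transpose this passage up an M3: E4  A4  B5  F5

G#4 C#5 D#6 A5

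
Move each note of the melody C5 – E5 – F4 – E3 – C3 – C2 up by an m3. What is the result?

Eb5 G5 Ab4 G3 Eb3 Eb2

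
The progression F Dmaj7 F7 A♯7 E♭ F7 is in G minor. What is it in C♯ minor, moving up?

B G#maj7 B7 D##7 A B7

G minor up to C♯ minor is an augmented fourth; each chord root moves by that interval while the quality stays the same.
F: root F up an augmented fourth → B, giving B.
Dmaj7: root D up an augmented fourth → G#, giving G#maj7.
F7: root F up an augmented fourth → B, giving B7.
A♯7: root A♯ up an augmented fourth → D##, giving D##7.
E♭: root E♭ up an augmented fourth → A, giving A.
F7: root F up an augmented fourth → B, giving B7.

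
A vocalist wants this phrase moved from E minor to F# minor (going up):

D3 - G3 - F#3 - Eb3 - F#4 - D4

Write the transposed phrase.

E3 A3 G#3 F3 G#4 E4

From E up to F# is a major second; apply that to each pitch.
D3 gives E3
G3 gives A3
F#3 gives G#3
Eb3 gives F3
F#4 gives G#4
D4 gives E4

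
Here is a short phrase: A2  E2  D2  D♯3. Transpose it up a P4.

D3 A2 G2 G#3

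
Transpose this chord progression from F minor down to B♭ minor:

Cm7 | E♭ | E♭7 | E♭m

Fm7 Ab Ab7 Abm

F minor down to B♭ minor is a perfect fifth; each chord root moves by that interval while the quality stays the same.
Cm7: root C down a perfect fifth → F, giving Fm7.
E♭: root E♭ down a perfect fifth → Ab, giving Ab.
E♭7: root E♭ down a perfect fifth → Ab, giving Ab7.
E♭m: root E♭ down a perfect fifth → Ab, giving Abm.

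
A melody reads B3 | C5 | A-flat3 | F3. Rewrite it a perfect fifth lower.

B3 down a perfect fifth is E3.
C5 down a perfect fifth is F4.
A perfect fifth down from Ab3 gives Db3.
F3 down a perfect fifth is Bb2.

E3 F4 Db3 Bb2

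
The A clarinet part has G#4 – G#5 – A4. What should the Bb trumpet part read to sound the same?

F##4 F##5 G#4

First find concert pitch: the A clarinet sounds a minor third below written, so G#4 G#5 A4 sounds E#4 E#5 F#4.
Then write for Bb trumpet: it sounds a major second below written, so the part must be a major second above concert.
E#4 → F##4
E#5 → F##5
F#4 → G#4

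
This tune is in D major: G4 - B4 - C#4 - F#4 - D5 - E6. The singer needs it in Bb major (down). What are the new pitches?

Eb4 G4 A3 D4 Bb4 C6

From D down to Bb is a major third; apply that to each pitch.
G4 becomes Eb4
B4 becomes G4
C#4 becomes A3
F#4 becomes D4
D5 becomes Bb4
E6 becomes C6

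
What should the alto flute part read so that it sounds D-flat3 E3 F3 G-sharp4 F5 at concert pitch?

Gb3 A3 Bb3 C#5 Bb5

The alto flute sounds a perfect fourth below written, so the written part must be a perfect fourth above concert — transpose each note up.
Db3 becomes Gb3
E3 becomes A3
F3 becomes Bb3
G#4 becomes C#5
F5 becomes Bb5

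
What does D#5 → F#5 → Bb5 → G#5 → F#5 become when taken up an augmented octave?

D#5 becomes D##6
F#5 becomes F##6
Bb5 becomes B6
G#5 becomes G##6
F#5 becomes F##6

D##6 F##6 B6 G##6 F##6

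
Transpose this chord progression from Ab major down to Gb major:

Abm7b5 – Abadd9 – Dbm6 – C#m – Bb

Gbm7b5 Gbadd9 Cbm6 Bm Ab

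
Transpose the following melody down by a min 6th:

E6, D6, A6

G#5 F#5 C#6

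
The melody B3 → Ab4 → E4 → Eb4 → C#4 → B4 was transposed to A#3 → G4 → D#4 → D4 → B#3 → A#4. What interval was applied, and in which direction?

down a minor second

From B3 to A#3 is 2 letter names — a second of some quality.
A#3 to B3 is 1 semitone, which makes it a minor second; the second version is lower, so the direction is down.
Checking another pair — B4 → A#4 — gives the same interval.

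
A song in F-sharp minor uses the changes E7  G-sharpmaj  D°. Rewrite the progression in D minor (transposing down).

F-sharp minor down to D minor is a major third; each chord root moves by that interval while the quality stays the same.
E7: root E down a major third → C, giving C7.
G-sharpmaj: root G-sharp down a major third → E, giving Emaj.
D°: root D down a major third → Bb, giving Bb°.

C7 Emaj Bb°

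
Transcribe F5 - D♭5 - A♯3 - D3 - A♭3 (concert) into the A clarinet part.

Ab5 Fb5 C#4 F3 Cb4

Written C4 sounds as A3 on the A clarinet, so concert pitches are written a minor third up.
F5 gives Ab5
Db5 gives Fb5
A#3 gives C#4
D3 gives F3
Ab3 gives Cb4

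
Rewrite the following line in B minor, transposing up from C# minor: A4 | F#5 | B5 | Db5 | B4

G5 E6 A6 Cb6 A5

C# minor to B minor up is a minor seventh, so every note moves up by that interval.
A4 gives G5
F#5 gives E6
B5 gives A6
Db5 gives Cb6
B4 gives A5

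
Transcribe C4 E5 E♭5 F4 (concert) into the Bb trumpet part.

Written C4 sounds as Bb3 on the Bb trumpet, so concert pitches are written a major second up.
C4 becomes D4
E5 becomes F#5
Eb5 becomes F5
F4 becomes G4

D4 F#5 F5 G4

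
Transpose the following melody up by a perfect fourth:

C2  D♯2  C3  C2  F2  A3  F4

F2 G#2 F3 F2 Bb2 D4 Bb4

A perfect fourth up from C2 gives F2.
D#2: a fourth up reaches G, and 5 semitones makes it G#2.
A perfect fourth up from C3 gives F3.
C2: a fourth up reaches F, and 5 semitones makes it F2.
F2: a fourth up reaches B, and 5 semitones makes it Bb2.
A perfect fourth up from A3 gives D4.
A perfect fourth up from F4 gives Bb4.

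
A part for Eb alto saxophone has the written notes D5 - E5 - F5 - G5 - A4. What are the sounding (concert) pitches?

F4 G4 Ab4 Bb4 C4

The Eb alto saxophone sounds a major sixth below written, so transpose each written note down a major sixth.
D5 gives F4
E5 gives G4
F5 gives Ab4
G5 gives Bb4
A4 gives C4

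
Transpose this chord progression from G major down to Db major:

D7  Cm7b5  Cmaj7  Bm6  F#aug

G major down to Db major is an augmented fourth; each chord root moves by that interval while the quality stays the same.
D7: root D down an augmented fourth → Ab, giving Ab7.
Cm7b5: root C down an augmented fourth → Gb, giving Gbm7b5.
Cmaj7: root C down an augmented fourth → Gb, giving Gbmaj7.
Bm6: root B down an augmented fourth → F, giving Fm6.
F#aug: root F# down an augmented fourth → C, giving Caug.

Ab7 Gbm7b5 Gbmaj7 Fm6 Caug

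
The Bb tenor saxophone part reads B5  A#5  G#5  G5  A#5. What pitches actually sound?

A4 G#4 F#4 F4 G#4

The Bb tenor saxophone sounds a major ninth below written, so transpose each written note down a major ninth.
B5 to A4
A#5 to G#4
G#5 to F#4
G5 to F4
A#5 to G#4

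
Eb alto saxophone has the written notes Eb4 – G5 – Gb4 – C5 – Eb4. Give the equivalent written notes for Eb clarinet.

Eb3 G4 Gb3 C4 Eb3

First find concert pitch: the Eb alto saxophone sounds a major sixth below written, so Eb4 G5 Gb4 C5 Eb4 sounds Gb3 Bb4 Bbb3 Eb4 Gb3.
Then write for Eb clarinet: it sounds a minor third above written, so the part must be a minor third below concert.
Gb3 → Eb3
Bb4 → G4
Bbb3 → Gb3
Eb4 → C4
Gb3 → Eb3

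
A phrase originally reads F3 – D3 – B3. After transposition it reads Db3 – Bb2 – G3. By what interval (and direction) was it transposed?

down a major third

From F3 to Db3 is 3 letter names — a third of some quality.
Db3 to F3 is 4 semitones, which makes it a major third; the second version is lower, so the direction is down.
Checking another pair — B3 → G3 — gives the same interval.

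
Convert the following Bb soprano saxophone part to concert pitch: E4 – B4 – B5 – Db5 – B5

Written C4 on the Bb soprano saxophone sounds as Bb3, a major second lower; apply that shift to every note.
E4 becomes D4
B4 becomes A4
B5 becomes A5
Db5 becomes Cb5
B5 becomes A5

D4 A4 A5 Cb5 A5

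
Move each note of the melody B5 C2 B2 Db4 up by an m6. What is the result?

G6 Ab2 G3 Bbb4

B5 to G6
C2 to Ab2
B2 to G3
Db4 to Bbb4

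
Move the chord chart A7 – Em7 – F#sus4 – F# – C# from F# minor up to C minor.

Eb7 Bbm7 Csus4 C G

F# minor up to C minor is a diminished fifth; each chord root moves by that interval while the quality stays the same.
A7: root A up a diminished fifth → Eb, giving Eb7.
Em7: root E up a diminished fifth → Bb, giving Bbm7.
F#sus4: root F# up a diminished fifth → C, giving Csus4.
F#: root F# up a diminished fifth → C, giving C.
C#: root C# up a diminished fifth → G, giving G.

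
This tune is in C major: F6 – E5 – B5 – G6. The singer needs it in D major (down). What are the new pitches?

G5 F#4 C#5 A5

From C down to D is a minor seventh; apply that to each pitch.
F6 to G5
E5 to F#4
B5 to C#5
G6 to A5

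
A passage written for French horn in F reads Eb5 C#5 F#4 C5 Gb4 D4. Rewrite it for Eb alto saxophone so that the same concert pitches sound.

First find concert pitch: the French horn in F sounds a perfect fifth below written, so Eb5 C#5 F#4 C5 Gb4 D4 sounds Ab4 F#4 B3 F4 Cb4 G3.
Then write for Eb alto saxophone: it sounds a major sixth below written, so the part must be a major sixth above concert.
Ab4 → F5
F#4 → D#5
B3 → G#4
F4 → D5
Cb4 → Ab4
G3 → E4

F5 D#5 G#4 D5 Ab4 E4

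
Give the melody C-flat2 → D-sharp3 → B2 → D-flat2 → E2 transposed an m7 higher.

Bbb2 C#4 A3 Cb3 D3

Cb2 gives Bbb2
D#3 gives C#4
B2 gives A3
Db2 gives Cb3
E2 gives D3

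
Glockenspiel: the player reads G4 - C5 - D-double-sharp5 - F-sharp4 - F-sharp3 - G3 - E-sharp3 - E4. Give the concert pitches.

Written C4 on the glockenspiel sounds as C6, a perfect fifteenth higher; apply that shift to every note.
G4 -> G6
C5 -> C7
D##5 -> D##7
F#4 -> F#6
F#3 -> F#5
G3 -> G5
E#3 -> E#5
E4 -> E6

G6 C7 D##7 F#6 F#5 G5 E#5 E6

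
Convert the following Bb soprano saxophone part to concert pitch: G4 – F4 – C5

F4 Eb4 Bb4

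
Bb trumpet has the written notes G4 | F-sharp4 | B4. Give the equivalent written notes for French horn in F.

First find concert pitch: the Bb trumpet sounds a major second below written, so G4 F-sharp4 B4 sounds F4 E4 A4.
Then write for French horn in F: it sounds a perfect fifth below written, so the part must be a perfect fifth above concert.
F4 → C5
E4 → B4
A4 → E5

C5 B4 E5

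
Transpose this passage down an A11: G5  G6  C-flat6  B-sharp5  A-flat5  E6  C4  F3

G5 -> Db4
G6 -> Db5
Cb6 -> Gbb4
B#5 -> F#4
Ab5 -> Ebb4
E6 -> Bb4
C4 -> Gb2
F3 -> Cb2

Db4 Db5 Gbb4 F#4 Ebb4 Bb4 Gb2 Cb2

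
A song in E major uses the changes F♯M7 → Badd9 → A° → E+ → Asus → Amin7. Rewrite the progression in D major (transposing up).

EM7 Aadd9 G° D+ Gsus Gmin7

E major up to D major is a minor seventh; each chord root moves by that interval while the quality stays the same.
F♯M7: root F♯ up a minor seventh → E, giving EM7.
Badd9: root B up a minor seventh → A, giving Aadd9.
A°: root A up a minor seventh → G, giving G°.
E+: root E up a minor seventh → D, giving D+.
Asus: root A up a minor seventh → G, giving Gsus.
Amin7: root A up a minor seventh → G, giving Gmin7.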